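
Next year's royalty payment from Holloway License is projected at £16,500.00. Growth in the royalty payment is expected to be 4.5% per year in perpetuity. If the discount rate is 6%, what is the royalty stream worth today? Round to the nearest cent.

Growing perpetuity: P = D₁ / (r − g) = £16,500.0000 / (0.06 − 0.045) = £1,100,000.00

£1100000.00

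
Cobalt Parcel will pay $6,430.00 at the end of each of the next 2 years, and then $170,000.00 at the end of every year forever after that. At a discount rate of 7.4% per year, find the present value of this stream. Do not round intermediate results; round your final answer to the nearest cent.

PV of 2-year annuity: $6,430.00 × [1 − (1+0.074)^−2] / 0.074 = 11561.41957
Perpetuity value at year 2: $170,000.00 / 0.074 = 2297297.29730
PV of perpetuity: 2297297.29730 / (1+0.074)^2 = 1991629.90586
Total PV = 11561.41957 + 1991629.90586 = 2003191.32543

$2003191.33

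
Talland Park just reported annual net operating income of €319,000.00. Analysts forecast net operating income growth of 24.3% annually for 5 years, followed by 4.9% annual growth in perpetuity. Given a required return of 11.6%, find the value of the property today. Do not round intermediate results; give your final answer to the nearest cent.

D_1 = 396517.00000
D_2 = 492870.63100
D_3 = 612638.19433
D_4 = 761509.27556
D_5 = 946556.02952
Terminal value at year 5: TV = D_5×(1+g_2)/(r−g_2) = 992937.27496/0.067 = 14819959.32780
P_0 = D_1/(1+r)^1 + D_2/(1+r)^2 + D_3/(1+r)^3 + D_4/(1+r)^4 + D_5/(1+r)^5 + TV/(1+r)^5
    = 355301.97133 + 395735.08097 + 440769.44950 + 490928.69689 + 546796.03067 + 8561030.39070 = 10790561.62006

€10790561.62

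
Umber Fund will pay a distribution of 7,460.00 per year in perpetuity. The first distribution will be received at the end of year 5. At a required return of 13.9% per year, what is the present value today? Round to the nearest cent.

Value at end of year 4: C / r = 7,460.00 / 0.139 = 53,669.0647
Discount to today: PV = 53,669.0647 / (1 + 0.139)^4 = 53,669.0647 / 1.683042 = 31,888.14

31888.14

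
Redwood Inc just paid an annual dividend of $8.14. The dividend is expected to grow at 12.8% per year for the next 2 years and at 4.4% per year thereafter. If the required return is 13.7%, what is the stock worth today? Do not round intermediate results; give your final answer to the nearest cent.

$106.02

D_1 = 9.18192
D_2 = 10.35721
Terminal value at year 2: TV = D_2×(1+g_2)/(r−g_2) = 10.81292/0.093 = 116.26799
P_0 = D_1/(1+r)^1 + D_2/(1+r)^2 + TV/(1+r)^2
    = 8.07557 + 8.01164 + 89.93717 = 106.02438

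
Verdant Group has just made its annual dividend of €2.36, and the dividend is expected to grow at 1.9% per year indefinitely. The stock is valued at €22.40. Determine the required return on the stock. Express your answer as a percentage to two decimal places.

12.64%

D₁ = €2.36 × 1.019 = €2.4048
P = D₁/(r − g) ⇒ r = D₁/P + g = €2.4048/€22.40 + 0.019 = 0.107359 + 0.019 = 0.126359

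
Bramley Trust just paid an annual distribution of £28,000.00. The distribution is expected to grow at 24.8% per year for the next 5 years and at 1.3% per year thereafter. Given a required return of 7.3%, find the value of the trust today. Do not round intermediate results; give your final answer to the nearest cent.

D_1 = 34944.00000
D_2 = 43610.11200
D_3 = 54425.41978
D_4 = 67922.92388
D_5 = 84767.80900
Terminal value at year 5: TV = D_5×(1+g_2)/(r−g_2) = 85869.79052/0.06 = 1431163.17533
P_0 = D_1/(1+r)^1 + D_2/(1+r)^2 + D_3/(1+r)^3 + D_4/(1+r)^4 + D_5/(1+r)^5 + TV/(1+r)^5
    = 32566.63560 + 37878.06266 + 44055.75228 + 51240.98681 + 59598.09090 + 1006214.43468 = 1231553.96293

£1231553.96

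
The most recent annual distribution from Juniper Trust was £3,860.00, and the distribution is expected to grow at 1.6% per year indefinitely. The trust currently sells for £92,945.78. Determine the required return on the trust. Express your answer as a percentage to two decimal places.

D₁ = £3,860.00 × 1.016 = £3,921.7600
P = D₁/(r − g) ⇒ r = D₁/P + g = £3,921.7600/£92,945.78 + 0.016 = 0.042194 + 0.016 = 0.058194

5.82%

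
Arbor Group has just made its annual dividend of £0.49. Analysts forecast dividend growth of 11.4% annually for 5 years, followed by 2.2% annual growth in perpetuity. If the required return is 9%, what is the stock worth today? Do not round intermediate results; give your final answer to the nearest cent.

D_1 = 0.54586
D_2 = 0.60809
D_3 = 0.67741
D_4 = 0.75463
D_5 = 0.84066
Terminal value at year 5: TV = D_5×(1+g_2)/(r−g_2) = 0.85916/0.068 = 12.63467
P_0 = D_1/(1+r)^1 + D_2/(1+r)^2 + D_3/(1+r)^3 + D_4/(1+r)^4 + D_5/(1+r)^5 + TV/(1+r)^5
    = 0.50079 + 0.51182 + 0.52308 + 0.53460 + 0.54637 + 8.21167 = 10.82834

£10.83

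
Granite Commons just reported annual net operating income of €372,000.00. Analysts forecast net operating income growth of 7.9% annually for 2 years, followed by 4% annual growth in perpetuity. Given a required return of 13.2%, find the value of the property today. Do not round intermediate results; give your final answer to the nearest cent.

€4513225.42

D_1 = 401388.00000
D_2 = 433097.65200
Terminal value at year 2: TV = D_2×(1+g_2)/(r−g_2) = 450421.55808/0.092 = 4895886.50087
P_0 = D_1/(1+r)^1 + D_2/(1+r)^2 + TV/(1+r)^2
    = 354583.03887 + 337981.53617 + 3820660.84362 = 4513225.41865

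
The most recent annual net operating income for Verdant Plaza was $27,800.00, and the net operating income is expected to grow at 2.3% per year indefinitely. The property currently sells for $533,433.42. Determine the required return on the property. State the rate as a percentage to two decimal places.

D₁ = $27,800.00 × 1.023 = $28,439.4000
P = D₁/(r − g) ⇒ r = D₁/P + g = $28,439.4000/$533,433.42 + 0.023 = 0.053314 + 0.023 = 0.076314

7.63%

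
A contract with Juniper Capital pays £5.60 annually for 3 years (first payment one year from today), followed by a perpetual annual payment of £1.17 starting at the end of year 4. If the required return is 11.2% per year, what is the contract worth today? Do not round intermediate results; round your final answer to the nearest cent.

PV of 3-year annuity: £5.60 × [1 − (1+0.112)^−3] / 0.112 = 13.63734
Perpetuity value at year 3: £1.17 / 0.112 = 10.44643
PV of perpetuity: 10.44643 / (1+0.112)^3 = 7.59720
Total PV = 13.63734 + 7.59720 = 21.23454

£21.23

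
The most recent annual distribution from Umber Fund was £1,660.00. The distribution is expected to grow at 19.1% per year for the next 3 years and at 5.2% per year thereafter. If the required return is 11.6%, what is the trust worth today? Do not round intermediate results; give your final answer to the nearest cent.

D_1 = 1977.06000
D_2 = 2354.67846
D_3 = 2804.42205
Terminal value at year 3: TV = D_3×(1+g_2)/(r−g_2) = 2950.25199/0.064 = 46097.68738
P_0 = D_1/(1+r)^1 + D_2/(1+r)^2 + D_3/(1+r)^3 + TV/(1+r)^3
    = 1771.55914 + 1890.61553 + 2017.67303 + 33165.50042 = 38845.34812

£38845.35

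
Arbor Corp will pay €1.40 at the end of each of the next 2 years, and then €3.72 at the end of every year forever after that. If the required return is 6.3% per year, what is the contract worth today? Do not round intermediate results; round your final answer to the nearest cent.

PV of 2-year annuity: €1.40 × [1 − (1+0.063)^−2] / 0.063 = 2.55600
Perpetuity value at year 2: €3.72 / 0.063 = 59.04762
PV of perpetuity: 59.04762 / (1+0.063)^2 = 52.25596
Total PV = 2.55600 + 52.25596 = 54.81196

€54.81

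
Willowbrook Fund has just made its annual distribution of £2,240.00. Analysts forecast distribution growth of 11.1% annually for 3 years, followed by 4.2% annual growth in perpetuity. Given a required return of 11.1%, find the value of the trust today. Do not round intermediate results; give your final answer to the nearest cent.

£40547.25

D_1 = 2488.64000
D_2 = 2764.87904
D_3 = 3071.78061
Terminal value at year 3: TV = D_3×(1+g_2)/(r−g_2) = 3200.79540/0.069 = 46388.33912
P_0 = D_1/(1+r)^1 + D_2/(1+r)^2 + D_3/(1+r)^3 + TV/(1+r)^3
    = 2240.00000 + 2240.00000 + 2240.00000 + 33827.24638 = 40547.24638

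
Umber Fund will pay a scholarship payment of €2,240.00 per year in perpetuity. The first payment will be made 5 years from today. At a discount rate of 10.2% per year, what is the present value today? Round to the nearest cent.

Value at end of year 4: C / r = €2,240.00 / 0.102 = €21,960.7843
Discount to today: PV = €21,960.7843 / (1 + 0.102)^4 = €21,960.7843 / 1.474777 = €14,890.92

€14890.92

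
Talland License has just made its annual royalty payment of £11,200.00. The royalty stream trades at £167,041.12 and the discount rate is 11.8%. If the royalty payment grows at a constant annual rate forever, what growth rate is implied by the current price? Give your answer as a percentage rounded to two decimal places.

P = D₀(1+g)/(r−g) ⇒ P(r−g) = D₀(1+g) ⇒ g(P+D₀) = P·r − D₀
g = (P·r − D₀)/(P + D₀) = (£167,041.12×0.118 − £11,200.00) / (£167,041.12 + £11,200.00) = 0.047749

4.77%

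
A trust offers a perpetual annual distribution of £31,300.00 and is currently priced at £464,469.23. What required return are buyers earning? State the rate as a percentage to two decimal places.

6.74%

P = C/r ⇒ r = C/P = £31,300.00/£464,469.23 = 0.067389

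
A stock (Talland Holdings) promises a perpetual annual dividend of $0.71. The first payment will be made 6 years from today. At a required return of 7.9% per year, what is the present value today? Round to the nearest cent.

$6.15

Value at end of year 5: C / r = $0.71 / 0.079 = $8.9873
Discount to today: PV = $8.9873 / (1 + 0.079)^5 = $8.9873 / 1.462538 = $6.15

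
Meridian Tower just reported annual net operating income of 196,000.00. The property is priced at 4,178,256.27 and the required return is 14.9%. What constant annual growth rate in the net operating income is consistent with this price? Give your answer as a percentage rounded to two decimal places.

P = D₀(1+g)/(r−g) ⇒ P(r−g) = D₀(1+g) ⇒ g(P+D₀) = P·r − D₀
g = (P·r − D₀)/(P + D₀) = (4,178,256.27×0.149 − 196,000.00) / (4,178,256.27 + 196,000.00) = 0.097516

9.75%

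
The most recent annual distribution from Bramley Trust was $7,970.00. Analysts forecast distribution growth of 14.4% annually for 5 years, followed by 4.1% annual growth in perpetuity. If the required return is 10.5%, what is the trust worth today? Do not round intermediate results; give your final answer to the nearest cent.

D_1 = 9117.68000
D_2 = 10430.62592
D_3 = 11932.63605
D_4 = 13650.93564
D_5 = 15616.67038
Terminal value at year 5: TV = D_5×(1+g_2)/(r−g_2) = 16256.95386/0.064 = 254014.90410
P_0 = D_1/(1+r)^1 + D_2/(1+r)^2 + D_3/(1+r)^3 + D_4/(1+r)^4 + D_5/(1+r)^5 + TV/(1+r)^5
    = 8251.29412 + 8542.51626 + 8844.01684 + 9156.15861 + 9479.31715 + 154187.01797 = 198460.32094

$198460.32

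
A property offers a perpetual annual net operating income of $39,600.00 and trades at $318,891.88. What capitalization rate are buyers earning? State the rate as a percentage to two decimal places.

P = C/r ⇒ r = C/P = $39,600.00/$318,891.88 = 0.124180

12.42%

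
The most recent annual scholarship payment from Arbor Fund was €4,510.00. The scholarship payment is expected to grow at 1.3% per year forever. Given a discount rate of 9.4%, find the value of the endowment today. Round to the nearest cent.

D₁ = D₀ × (1 + g) = €4,510.00 × 1.013 = €4,568.6300
Growing perpetuity: P = D₁ / (r − g) = €4,568.6300 / (0.094 − 0.013) = €56,402.84

€56402.84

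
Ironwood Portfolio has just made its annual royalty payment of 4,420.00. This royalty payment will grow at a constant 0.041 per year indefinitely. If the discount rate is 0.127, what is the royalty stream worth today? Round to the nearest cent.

D₁ = D₀ × (1 + g) = 4,420.00 × 1.041 = 4,601.2200
Growing perpetuity: P = D₁ / (r − g) = 4,601.2200 / (0.127 − 0.041) = 53,502.56

53502.56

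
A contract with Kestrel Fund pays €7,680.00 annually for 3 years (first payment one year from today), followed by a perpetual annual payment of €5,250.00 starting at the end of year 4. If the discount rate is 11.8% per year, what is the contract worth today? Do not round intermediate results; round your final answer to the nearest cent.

€50348.09

PV of 3-year annuity: €7,680.00 × [1 − (1+0.118)^−3] / 0.118 = 18509.64511
Perpetuity value at year 3: €5,250.00 / 0.118 = 44491.52542
PV of perpetuity: 44491.52542 / (1+0.118)^3 = 31838.44771
Total PV = 18509.64511 + 31838.44771 = 50348.09282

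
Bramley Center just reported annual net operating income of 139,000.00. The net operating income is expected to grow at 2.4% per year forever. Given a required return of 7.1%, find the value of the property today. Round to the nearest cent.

3028425.53

D₁ = D₀ × (1 + g) = 139,000.00 × 1.024 = 142,336.0000
Growing perpetuity: P = D₁ / (r − g) = 142,336.0000 / (0.071 − 0.024) = 3,028,425.53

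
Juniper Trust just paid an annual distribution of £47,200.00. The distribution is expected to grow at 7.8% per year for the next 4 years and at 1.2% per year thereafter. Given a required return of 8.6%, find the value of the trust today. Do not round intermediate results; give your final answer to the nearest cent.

D_1 = 50881.60000
D_2 = 54850.36480
D_3 = 59128.69325
D_4 = 63740.73133
Terminal value at year 4: TV = D_4×(1+g_2)/(r−g_2) = 64505.62010/0.074 = 871697.56898
P_0 = D_1/(1+r)^1 + D_2/(1+r)^2 + D_3/(1+r)^3 + D_4/(1+r)^4 + TV/(1+r)^4
    = 46852.30203 + 46507.16536 + 46164.57114 + 45824.50064 + 626681.00871 = 812029.54788

£812029.55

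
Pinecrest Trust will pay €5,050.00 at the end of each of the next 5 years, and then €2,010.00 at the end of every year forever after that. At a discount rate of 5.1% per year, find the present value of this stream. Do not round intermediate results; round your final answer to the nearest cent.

PV of 5-year annuity: €5,050.00 × [1 − (1+0.051)^−5] / 0.051 = 21803.55065
Perpetuity value at year 5: €2,010.00 / 0.051 = 39411.76471
PV of perpetuity: 39411.76471 / (1+0.051)^5 = 30733.51979
Total PV = 21803.55065 + 30733.51979 = 52537.07045

€52537.07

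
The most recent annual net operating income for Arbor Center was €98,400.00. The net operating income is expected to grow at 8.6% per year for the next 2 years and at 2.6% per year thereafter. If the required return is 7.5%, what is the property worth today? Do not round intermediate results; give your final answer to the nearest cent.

D_1 = 106862.40000
D_2 = 116052.56640
Terminal value at year 2: TV = D_2×(1+g_2)/(r−g_2) = 119069.93313/0.049 = 2429998.63523
P_0 = D_1/(1+r)^1 + D_2/(1+r)^2 + TV/(1+r)^2
    = 99406.88372 + 100424.07044 + 2102757.06672 = 2302588.02088

€2302588.02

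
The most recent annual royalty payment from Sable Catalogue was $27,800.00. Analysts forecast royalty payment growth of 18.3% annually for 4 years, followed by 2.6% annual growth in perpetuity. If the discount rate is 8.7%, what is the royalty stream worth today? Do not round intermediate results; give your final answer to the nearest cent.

D_1 = 32887.40000
D_2 = 38905.79420
D_3 = 46025.55454
D_4 = 54448.23102
Terminal value at year 4: TV = D_4×(1+g_2)/(r−g_2) = 55863.88503/0.061 = 915801.39386
P_0 = D_1/(1+r)^1 + D_2/(1+r)^2 + D_3/(1+r)^3 + D_4/(1+r)^4 + TV/(1+r)^4
    = 30255.19779 + 32927.22998 + 35835.24661 + 39000.08900 + 655968.71003 = 793986.47341

$793986.47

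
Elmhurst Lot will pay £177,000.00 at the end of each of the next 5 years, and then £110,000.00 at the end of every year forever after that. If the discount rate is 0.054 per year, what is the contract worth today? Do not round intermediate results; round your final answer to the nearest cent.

£2323932.38

PV of 5-year annuity: £177,000.00 × [1 − (1+0.054)^−5] / 0.054 = 757917.54850
Perpetuity value at year 5: £110,000.00 / 0.054 = 2037037.03704
PV of perpetuity: 2037037.03704 / (1+0.054)^5 = 1566014.83176
Total PV = 757917.54850 + 1566014.83176 = 2323932.38025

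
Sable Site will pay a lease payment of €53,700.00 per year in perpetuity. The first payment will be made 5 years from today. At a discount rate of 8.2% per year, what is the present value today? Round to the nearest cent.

€477805.77

Value at end of year 4: C / r = €53,700.00 / 0.082 = €654,878.0488
Discount to today: PV = €654,878.0488 / (1 + 0.082)^4 = €654,878.0488 / 1.370595 = €477,805.77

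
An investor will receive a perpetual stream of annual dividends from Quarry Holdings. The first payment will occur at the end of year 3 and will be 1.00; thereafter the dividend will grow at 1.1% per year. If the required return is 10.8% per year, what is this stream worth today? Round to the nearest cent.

Value at end of year 2: C₁ / (r − g) = 1.00 / (0.108 − 0.011) = 10.3093
Discount to today: PV = 10.3093 / (1 + 0.108)^2 = 10.3093 / 1.227664 = 8.40

8.40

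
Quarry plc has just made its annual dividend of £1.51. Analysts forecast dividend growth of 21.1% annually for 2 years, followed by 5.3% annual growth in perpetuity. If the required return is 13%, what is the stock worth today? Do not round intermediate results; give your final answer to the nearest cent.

£27.07

D_1 = 1.82861
D_2 = 2.21445
Terminal value at year 2: TV = D_2×(1+g_2)/(r−g_2) = 2.33181/0.077 = 30.28328
P_0 = D_1/(1+r)^1 + D_2/(1+r)^2 + TV/(1+r)^2
    = 1.61824 + 1.73424 + 23.71625 = 27.06872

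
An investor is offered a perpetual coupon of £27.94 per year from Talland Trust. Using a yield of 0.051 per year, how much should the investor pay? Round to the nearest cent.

£547.84

Level perpetuity: PV = C / r = £27.94 / 0.051 = £547.84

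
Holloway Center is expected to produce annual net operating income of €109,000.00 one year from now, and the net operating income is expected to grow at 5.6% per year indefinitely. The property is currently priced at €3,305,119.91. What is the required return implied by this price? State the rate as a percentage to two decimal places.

P = D₁/(r − g) ⇒ r = D₁/P + g = €109,000.0000/€3,305,119.91 + 0.056 = 0.032979 + 0.056 = 0.088979

8.90%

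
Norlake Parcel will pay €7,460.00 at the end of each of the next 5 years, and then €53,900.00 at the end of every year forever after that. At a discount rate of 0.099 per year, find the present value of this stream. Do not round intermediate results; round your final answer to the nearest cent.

PV of 5-year annuity: €7,460.00 × [1 − (1+0.099)^−5] / 0.099 = 28351.66170
Perpetuity value at year 5: €53,900.00 / 0.099 = 544444.44444
PV of perpetuity: 544444.44444 / (1+0.099)^5 = 339597.98795
Total PV = 28351.66170 + 339597.98795 = 367949.64965

€367949.65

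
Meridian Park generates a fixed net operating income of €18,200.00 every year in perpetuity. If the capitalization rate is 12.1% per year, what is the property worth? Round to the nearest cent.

Level perpetuity: PV = C / r = €18,200.00 / 0.121 = €150,413.22

€150413.22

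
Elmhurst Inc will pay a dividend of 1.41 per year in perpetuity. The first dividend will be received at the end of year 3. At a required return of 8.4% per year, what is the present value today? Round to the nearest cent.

14.29

Value at end of year 2: C / r = 1.41 / 0.084 = 16.7857
Discount to today: PV = 16.7857 / (1 + 0.084)^2 = 16.7857 / 1.175056 = 14.29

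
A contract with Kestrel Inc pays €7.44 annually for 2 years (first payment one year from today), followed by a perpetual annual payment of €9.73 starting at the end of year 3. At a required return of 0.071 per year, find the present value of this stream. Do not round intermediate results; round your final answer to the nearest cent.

PV of 2-year annuity: €7.44 × [1 − (1+0.071)^−2] / 0.071 = 13.43303
Perpetuity value at year 2: €9.73 / 0.071 = 137.04225
PV of perpetuity: 137.04225 / (1+0.071)^2 = 119.47459
Total PV = 13.43303 + 119.47459 = 132.90762

€132.91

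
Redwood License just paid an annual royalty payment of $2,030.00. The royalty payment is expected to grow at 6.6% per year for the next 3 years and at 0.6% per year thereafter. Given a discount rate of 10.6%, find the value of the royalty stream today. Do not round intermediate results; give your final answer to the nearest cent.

$23945.24

D_1 = 2163.98000
D_2 = 2306.80268
D_3 = 2459.05166
Terminal value at year 3: TV = D_3×(1+g_2)/(r−g_2) = 2473.80597/0.1 = 24738.05967
P_0 = D_1/(1+r)^1 + D_2/(1+r)^2 + D_3/(1+r)^3 + TV/(1+r)^3
    = 1956.58228 + 1885.81981 + 1817.61656 + 18285.22260 = 23945.24125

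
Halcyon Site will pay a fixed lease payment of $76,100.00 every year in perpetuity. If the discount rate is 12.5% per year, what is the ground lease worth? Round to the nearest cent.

$608800.00

Level perpetuity: PV = C / r = $76,100.00 / 0.125 = $608,800.00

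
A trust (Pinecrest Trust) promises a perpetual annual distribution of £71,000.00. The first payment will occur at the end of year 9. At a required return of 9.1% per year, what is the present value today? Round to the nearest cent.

£388703.95

Value at end of year 8: C / r = £71,000.00 / 0.091 = £780,219.7802
Discount to today: PV = £780,219.7802 / (1 + 0.091)^8 = £780,219.7802 / 2.007234 = £388,703.95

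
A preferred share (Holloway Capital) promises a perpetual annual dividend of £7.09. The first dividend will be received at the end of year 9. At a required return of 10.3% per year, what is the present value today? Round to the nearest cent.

Value at end of year 8: C / r = £7.09 / 0.103 = £68.8350
Discount to today: PV = £68.8350 / (1 + 0.103)^8 = £68.8350 / 2.190807 = £31.42

£31.42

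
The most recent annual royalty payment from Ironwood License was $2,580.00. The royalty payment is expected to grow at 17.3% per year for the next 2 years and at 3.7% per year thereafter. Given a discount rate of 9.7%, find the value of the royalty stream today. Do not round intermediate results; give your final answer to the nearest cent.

$56692.15

D_1 = 3026.34000
D_2 = 3549.89682
Terminal value at year 2: TV = D_2×(1+g_2)/(r−g_2) = 3681.24300/0.06 = 61354.05004
P_0 = D_1/(1+r)^1 + D_2/(1+r)^2 + TV/(1+r)^2
    = 2758.74202 + 2949.86727 + 50983.53929 = 56692.14859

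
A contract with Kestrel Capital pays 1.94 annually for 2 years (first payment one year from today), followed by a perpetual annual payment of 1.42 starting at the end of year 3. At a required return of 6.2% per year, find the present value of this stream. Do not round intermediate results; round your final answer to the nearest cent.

23.85

PV of 2-year annuity: 1.94 × [1 − (1+0.062)^−2] / 0.062 = 3.54684
Perpetuity value at year 2: 1.42 / 0.062 = 22.90323
PV of perpetuity: 22.90323 / (1+0.062)^2 = 20.30709
Total PV = 3.54684 + 20.30709 = 23.85392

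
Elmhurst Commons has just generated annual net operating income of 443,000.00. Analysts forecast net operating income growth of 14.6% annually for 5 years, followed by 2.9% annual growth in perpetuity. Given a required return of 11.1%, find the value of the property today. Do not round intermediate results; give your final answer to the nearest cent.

D_1 = 507678.00000
D_2 = 581798.98800
D_3 = 666741.64025
D_4 = 764085.91972
D_5 = 875642.46400
Terminal value at year 5: TV = D_5×(1+g_2)/(r−g_2) = 901036.09546/0.082 = 10988245.06659
P_0 = D_1/(1+r)^1 + D_2/(1+r)^2 + D_3/(1+r)^3 + D_4/(1+r)^4 + D_5/(1+r)^5 + TV/(1+r)^5
    = 456955.89559 + 471351.44586 + 486200.50131 + 501517.34878 + 517316.72521 + 6491694.02728 = 8925035.94402

8925035.94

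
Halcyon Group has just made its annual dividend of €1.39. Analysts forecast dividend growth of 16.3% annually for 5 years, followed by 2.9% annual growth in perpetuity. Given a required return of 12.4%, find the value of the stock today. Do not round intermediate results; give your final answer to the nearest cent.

D_1 = 1.61657
D_2 = 1.88007
D_3 = 2.18652
D_4 = 2.54293
D_5 = 2.95742
Terminal value at year 5: TV = D_5×(1+g_2)/(r−g_2) = 3.04319/0.095 = 32.03356
P_0 = D_1/(1+r)^1 + D_2/(1+r)^2 + D_3/(1+r)^3 + D_4/(1+r)^4 + D_5/(1+r)^5 + TV/(1+r)^5
    = 1.43823 + 1.48813 + 1.53977 + 1.59319 + 1.64847 + 17.85556 = 25.56336

€25.56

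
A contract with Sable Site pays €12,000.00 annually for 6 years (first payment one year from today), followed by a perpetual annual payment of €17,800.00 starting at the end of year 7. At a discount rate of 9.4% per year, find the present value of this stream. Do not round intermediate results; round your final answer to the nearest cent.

PV of 6-year annuity: €12,000.00 × [1 − (1+0.094)^−6] / 0.094 = 53195.04314
Perpetuity value at year 6: €17,800.00 / 0.094 = 189361.70213
PV of perpetuity: 189361.70213 / (1+0.094)^6 = 110455.72147
Total PV = 53195.04314 + 110455.72147 = 163650.76461

€163650.76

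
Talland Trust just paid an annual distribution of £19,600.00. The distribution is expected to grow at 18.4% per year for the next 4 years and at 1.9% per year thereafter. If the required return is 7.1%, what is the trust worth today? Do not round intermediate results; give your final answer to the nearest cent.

D_1 = 23206.40000
D_2 = 27476.37760
D_3 = 32532.03108
D_4 = 38517.92480
Terminal value at year 4: TV = D_4×(1+g_2)/(r−g_2) = 39249.76537/0.052 = 754803.18015
P_0 = D_1/(1+r)^1 + D_2/(1+r)^2 + D_3/(1+r)^3 + D_4/(1+r)^4 + TV/(1+r)^4
    = 21667.97386 + 23954.13730 + 26481.51126 + 29275.54560 + 573688.09542 = 675067.26343

£675067.26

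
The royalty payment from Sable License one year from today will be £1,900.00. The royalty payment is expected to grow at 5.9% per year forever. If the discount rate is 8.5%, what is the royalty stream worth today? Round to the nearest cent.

£73076.92

Growing perpetuity: P = D₁ / (r − g) = £1,900.0000 / (0.085 − 0.059) = £73,076.92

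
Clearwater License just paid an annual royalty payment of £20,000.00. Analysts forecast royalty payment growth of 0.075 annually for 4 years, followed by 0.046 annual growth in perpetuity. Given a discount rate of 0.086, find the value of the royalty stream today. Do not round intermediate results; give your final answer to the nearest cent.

D_1 = 21500.00000
D_2 = 23112.50000
D_3 = 24845.93750
D_4 = 26709.38281
Terminal value at year 4: TV = D_4×(1+g_2)/(r−g_2) = 27938.01442/0.04 = 698450.36055
P_0 = D_1/(1+r)^1 + D_2/(1+r)^2 + D_3/(1+r)^3 + D_4/(1+r)^4 + TV/(1+r)^4
    = 19797.42173 + 19596.89536 + 19398.40010 + 19201.91539 + 502130.08738 = 580124.71997

£580124.72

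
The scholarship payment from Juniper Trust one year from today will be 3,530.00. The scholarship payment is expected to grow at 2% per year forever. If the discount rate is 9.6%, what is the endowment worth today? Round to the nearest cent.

46447.37

Growing perpetuity: P = D₁ / (r − g) = 3,530.0000 / (0.096 − 0.02) = 46,447.37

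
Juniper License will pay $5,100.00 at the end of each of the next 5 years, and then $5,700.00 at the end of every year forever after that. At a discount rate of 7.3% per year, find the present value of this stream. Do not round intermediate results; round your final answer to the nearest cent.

$75641.71

PV of 5-year annuity: $5,100.00 × [1 − (1+0.073)^−5] / 0.073 = 20744.10535
Perpetuity value at year 5: $5,700.00 / 0.073 = 78082.19178
PV of perpetuity: 78082.19178 / (1+0.073)^5 = 54897.60344
Total PV = 20744.10535 + 54897.60344 = 75641.70880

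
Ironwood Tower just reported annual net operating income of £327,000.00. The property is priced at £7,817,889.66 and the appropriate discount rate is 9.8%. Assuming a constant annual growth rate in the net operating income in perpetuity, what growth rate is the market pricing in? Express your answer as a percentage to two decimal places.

P = D₀(1+g)/(r−g) ⇒ P(r−g) = D₀(1+g) ⇒ g(P+D₀) = P·r − D₀
g = (P·r − D₀)/(P + D₀) = (£7,817,889.66×0.098 − £327,000.00) / (£7,817,889.66 + £327,000.00) = 0.053918

5.39%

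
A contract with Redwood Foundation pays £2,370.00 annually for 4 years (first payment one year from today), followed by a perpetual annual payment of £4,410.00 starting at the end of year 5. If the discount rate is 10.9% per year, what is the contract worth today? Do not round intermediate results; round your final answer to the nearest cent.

£34116.19

PV of 4-year annuity: £2,370.00 × [1 − (1+0.109)^−4] / 0.109 = 7368.52274
Perpetuity value at year 4: £4,410.00 / 0.109 = 40458.71560
PV of perpetuity: 40458.71560 / (1+0.109)^4 = 26747.66695
Total PV = 7368.52274 + 26747.66695 = 34116.18969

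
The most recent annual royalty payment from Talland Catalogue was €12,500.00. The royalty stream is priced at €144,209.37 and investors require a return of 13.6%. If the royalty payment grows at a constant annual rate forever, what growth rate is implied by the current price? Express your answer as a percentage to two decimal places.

4.54%

P = D₀(1+g)/(r−g) ⇒ P(r−g) = D₀(1+g) ⇒ g(P+D₀) = P·r − D₀
g = (P·r − D₀)/(P + D₀) = (€144,209.37×0.136 − €12,500.00) / (€144,209.37 + €12,500.00) = 0.045386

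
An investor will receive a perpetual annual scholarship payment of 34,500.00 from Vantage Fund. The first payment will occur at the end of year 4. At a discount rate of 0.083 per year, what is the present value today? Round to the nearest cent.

Value at end of year 3: C / r = 34,500.00 / 0.083 = 415,662.6506
Discount to today: PV = 415,662.6506 / (1 + 0.083)^3 = 415,662.6506 / 1.270239 = 327,231.90

327231.90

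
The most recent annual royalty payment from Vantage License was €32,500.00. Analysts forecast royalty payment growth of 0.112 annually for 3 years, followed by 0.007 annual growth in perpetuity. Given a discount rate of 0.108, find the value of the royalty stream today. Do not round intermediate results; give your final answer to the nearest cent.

€425762.41

D_1 = 36140.00000
D_2 = 40187.68000
D_3 = 44688.70016
Terminal value at year 3: TV = D_3×(1+g_2)/(r−g_2) = 45001.52106/0.101 = 445559.61447
P_0 = D_1/(1+r)^1 + D_2/(1+r)^2 + D_3/(1+r)^3 + TV/(1+r)^3
    = 32617.32852 + 32735.08061 + 32853.25779 + 327556.73861 = 425762.40553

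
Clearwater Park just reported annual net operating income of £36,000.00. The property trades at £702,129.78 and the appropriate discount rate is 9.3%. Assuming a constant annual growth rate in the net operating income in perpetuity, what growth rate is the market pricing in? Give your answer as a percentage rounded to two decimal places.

3.97%

P = D₀(1+g)/(r−g) ⇒ P(r−g) = D₀(1+g) ⇒ g(P+D₀) = P·r − D₀
g = (P·r − D₀)/(P + D₀) = (£702,129.78×0.093 − £36,000.00) / (£702,129.78 + £36,000.00) = 0.039692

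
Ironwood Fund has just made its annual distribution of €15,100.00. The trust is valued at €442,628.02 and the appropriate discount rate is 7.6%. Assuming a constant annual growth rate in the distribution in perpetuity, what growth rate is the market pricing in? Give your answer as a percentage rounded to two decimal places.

4.05%

P = D₀(1+g)/(r−g) ⇒ P(r−g) = D₀(1+g) ⇒ g(P+D₀) = P·r − D₀
g = (P·r − D₀)/(P + D₀) = (€442,628.02×0.076 − €15,100.00) / (€442,628.02 + €15,100.00) = 0.040504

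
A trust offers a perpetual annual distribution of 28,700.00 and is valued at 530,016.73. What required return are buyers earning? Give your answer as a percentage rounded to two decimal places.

P = C/r ⇒ r = C/P = 28,700.00/530,016.73 = 0.054149

5.41%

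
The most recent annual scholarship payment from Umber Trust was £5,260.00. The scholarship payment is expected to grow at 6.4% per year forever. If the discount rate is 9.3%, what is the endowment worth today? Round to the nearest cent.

£192987.59

D₁ = D₀ × (1 + g) = £5,260.00 × 1.064 = £5,596.6400
Growing perpetuity: P = D₁ / (r − g) = £5,596.6400 / (0.093 − 0.064) = £192,987.59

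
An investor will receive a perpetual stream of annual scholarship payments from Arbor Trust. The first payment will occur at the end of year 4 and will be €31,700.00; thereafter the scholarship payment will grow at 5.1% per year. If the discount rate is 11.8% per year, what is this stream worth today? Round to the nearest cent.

€338578.24

Value at end of year 3: C₁ / (r − g) = €31,700.00 / (0.118 − 0.051) = €473,134.3284
Discount to today: PV = €473,134.3284 / (1 + 0.118)^3 = €473,134.3284 / 1.397415 = €338,578.24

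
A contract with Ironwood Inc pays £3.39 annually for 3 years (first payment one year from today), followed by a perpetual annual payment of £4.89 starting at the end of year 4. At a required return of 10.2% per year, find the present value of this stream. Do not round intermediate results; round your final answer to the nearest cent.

£44.22

PV of 3-year annuity: £3.39 × [1 − (1+0.102)^−3] / 0.102 = 8.40083
Perpetuity value at year 3: £4.89 / 0.102 = 47.94118
PV of perpetuity: 47.94118 / (1+0.102)^3 = 35.82316
Total PV = 8.40083 + 35.82316 = 44.22399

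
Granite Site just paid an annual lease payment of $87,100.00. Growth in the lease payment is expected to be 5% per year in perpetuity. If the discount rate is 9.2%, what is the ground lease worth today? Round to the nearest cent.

D₁ = D₀ × (1 + g) = $87,100.00 × 1.05 = $91,455.0000
Growing perpetuity: P = D₁ / (r − g) = $91,455.0000 / (0.092 − 0.05) = $2,177,500.00

$2177500.00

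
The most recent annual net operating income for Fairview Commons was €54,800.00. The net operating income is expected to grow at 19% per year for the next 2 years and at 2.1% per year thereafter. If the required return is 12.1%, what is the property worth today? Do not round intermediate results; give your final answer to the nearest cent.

D_1 = 65212.00000
D_2 = 77602.28000
Terminal value at year 2: TV = D_2×(1+g_2)/(r−g_2) = 79231.92788/0.1 = 792319.27880
P_0 = D_1/(1+r)^1 + D_2/(1+r)^2 + TV/(1+r)^2
    = 58173.05977 + 61753.73874 + 630505.67250 = 750432.47101

€750432.47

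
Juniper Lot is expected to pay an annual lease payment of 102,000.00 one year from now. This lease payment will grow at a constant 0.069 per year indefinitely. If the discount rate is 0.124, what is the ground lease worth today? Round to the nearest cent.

Growing perpetuity: P = D₁ / (r − g) = 102,000.0000 / (0.124 − 0.069) = 1,854,545.45

1854545.45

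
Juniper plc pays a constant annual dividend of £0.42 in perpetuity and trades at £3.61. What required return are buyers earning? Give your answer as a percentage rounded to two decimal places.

11.63%

P = C/r ⇒ r = C/P = £0.42/£3.61 = 0.116343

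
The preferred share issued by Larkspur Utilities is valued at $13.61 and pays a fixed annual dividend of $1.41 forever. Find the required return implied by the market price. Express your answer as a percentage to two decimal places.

10.36%

P = C/r ⇒ r = C/P = $1.41/$13.61 = 0.103600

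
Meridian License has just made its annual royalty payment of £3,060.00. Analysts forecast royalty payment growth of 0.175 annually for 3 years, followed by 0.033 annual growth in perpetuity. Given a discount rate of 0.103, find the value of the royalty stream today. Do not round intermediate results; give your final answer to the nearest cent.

£65021.19

D_1 = 3595.50000
D_2 = 4224.71250
D_3 = 4964.03719
Terminal value at year 3: TV = D_3×(1+g_2)/(r−g_2) = 5127.85041/0.07 = 73255.00592
P_0 = D_1/(1+r)^1 + D_2/(1+r)^2 + D_3/(1+r)^3 + TV/(1+r)^3
    = 3259.74615 + 3472.53103 + 3699.20576 + 54589.70790 = 65021.19084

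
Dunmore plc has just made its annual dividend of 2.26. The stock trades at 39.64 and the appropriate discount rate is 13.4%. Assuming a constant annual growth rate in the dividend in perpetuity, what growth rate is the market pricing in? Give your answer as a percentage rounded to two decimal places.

P = D₀(1+g)/(r−g) ⇒ P(r−g) = D₀(1+g) ⇒ g(P+D₀) = P·r − D₀
g = (P·r − D₀)/(P + D₀) = (39.64×0.134 − 2.26) / (39.64 + 2.26) = 0.072834

7.28%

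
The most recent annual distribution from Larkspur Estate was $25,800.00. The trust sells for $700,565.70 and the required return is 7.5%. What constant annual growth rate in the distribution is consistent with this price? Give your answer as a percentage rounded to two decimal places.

P = D₀(1+g)/(r−g) ⇒ P(r−g) = D₀(1+g) ⇒ g(P+D₀) = P·r − D₀
g = (P·r − D₀)/(P + D₀) = ($700,565.70×0.075 − $25,800.00) / ($700,565.70 + $25,800.00) = 0.036817

3.68%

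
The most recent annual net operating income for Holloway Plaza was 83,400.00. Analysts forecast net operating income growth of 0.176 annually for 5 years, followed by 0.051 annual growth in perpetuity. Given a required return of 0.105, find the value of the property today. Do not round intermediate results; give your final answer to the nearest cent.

2720763.28

D_1 = 98078.40000
D_2 = 115340.19840
D_3 = 135640.07332
D_4 = 159512.72622
D_5 = 187586.96604
Terminal value at year 5: TV = D_5×(1+g_2)/(r−g_2) = 197153.90131/0.054 = 3650998.17232
P_0 = D_1/(1+r)^1 + D_2/(1+r)^2 + D_3/(1+r)^3 + D_4/(1+r)^4 + D_5/(1+r)^5 + TV/(1+r)^5
    = 88758.73303 + 94461.78285 + 100531.27297 + 106990.74842 + 113865.26710 + 2216155.47634 = 2720763.28071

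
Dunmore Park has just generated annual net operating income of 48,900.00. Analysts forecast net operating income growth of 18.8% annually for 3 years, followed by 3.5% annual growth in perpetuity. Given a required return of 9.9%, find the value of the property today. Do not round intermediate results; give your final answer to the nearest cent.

1170677.06

D_1 = 58093.20000
D_2 = 69014.72160
D_3 = 81989.48926
Terminal value at year 3: TV = D_3×(1+g_2)/(r−g_2) = 84859.12138/0.064 = 1325923.77164
P_0 = D_1/(1+r)^1 + D_2/(1+r)^2 + D_3/(1+r)^3 + TV/(1+r)^3
    = 52860.05460 + 57140.80515 + 61768.22249 + 998907.97309 = 1170677.05533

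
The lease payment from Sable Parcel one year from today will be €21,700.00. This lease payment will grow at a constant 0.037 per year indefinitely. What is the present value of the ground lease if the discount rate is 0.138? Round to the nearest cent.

€214851.49

Growing perpetuity: P = D₁ / (r − g) = €21,700.0000 / (0.138 − 0.037) = €214,851.49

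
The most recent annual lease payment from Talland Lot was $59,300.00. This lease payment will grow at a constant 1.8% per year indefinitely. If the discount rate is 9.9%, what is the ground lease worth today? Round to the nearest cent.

D₁ = D₀ × (1 + g) = $59,300.00 × 1.018 = $60,367.4000
Growing perpetuity: P = D₁ / (r − g) = $60,367.4000 / (0.099 − 0.018) = $745,276.54

$745276.54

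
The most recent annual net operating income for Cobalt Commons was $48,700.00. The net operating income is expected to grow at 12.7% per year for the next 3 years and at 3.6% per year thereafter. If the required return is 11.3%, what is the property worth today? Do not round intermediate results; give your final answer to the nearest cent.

$830080.98

D_1 = 54884.90000
D_2 = 61855.28230
D_3 = 69710.90315
Terminal value at year 3: TV = D_3×(1+g_2)/(r−g_2) = 72220.49567/0.077 = 937928.51514
P_0 = D_1/(1+r)^1 + D_2/(1+r)^2 + D_3/(1+r)^3 + TV/(1+r)^3
    = 49312.57862 + 49932.86262 + 50560.94895 + 680274.58582 = 830080.97601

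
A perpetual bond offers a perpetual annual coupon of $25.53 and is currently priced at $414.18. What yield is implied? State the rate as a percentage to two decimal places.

6.16%

P = C/r ⇒ r = C/P = $25.53/$414.18 = 0.061640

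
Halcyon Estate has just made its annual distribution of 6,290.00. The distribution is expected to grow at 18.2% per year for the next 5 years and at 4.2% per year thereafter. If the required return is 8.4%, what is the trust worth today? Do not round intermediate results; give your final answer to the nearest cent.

D_1 = 7434.78000
D_2 = 8787.90996
D_3 = 10387.30957
D_4 = 12277.79991
D_5 = 14512.35950
Terminal value at year 5: TV = D_5×(1+g_2)/(r−g_2) = 15121.87860/0.042 = 360044.72853
P_0 = D_1/(1+r)^1 + D_2/(1+r)^2 + D_3/(1+r)^3 + D_4/(1+r)^4 + D_5/(1+r)^5 + TV/(1+r)^5
    = 6858.65314 + 7478.71587 + 8154.83594 + 8892.08126 + 9695.97790 + 240552.59469 = 281632.85881

281632.86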